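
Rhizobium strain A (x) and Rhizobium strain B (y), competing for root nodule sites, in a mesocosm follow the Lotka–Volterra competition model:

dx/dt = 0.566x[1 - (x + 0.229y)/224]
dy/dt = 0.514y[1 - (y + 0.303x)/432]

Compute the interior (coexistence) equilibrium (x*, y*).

x* ≈ 134, y* ≈ 391

Setting both brackets to zero gives the nullclines x + 0.229y = 224 and 0.303x + y = 432.
Substituting y = 432 - 0.303x into the first: x(1 - 0.229·0.303) = 224 - 0.229·432.
So x* = 125/0.931 = 134, and then y* = 432 - 0.303·134 = 391.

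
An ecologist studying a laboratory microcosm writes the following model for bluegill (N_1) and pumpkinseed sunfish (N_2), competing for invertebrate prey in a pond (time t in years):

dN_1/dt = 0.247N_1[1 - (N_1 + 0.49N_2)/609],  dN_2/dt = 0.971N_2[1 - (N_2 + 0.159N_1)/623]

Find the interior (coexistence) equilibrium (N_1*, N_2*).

N_1* ≈ 329, N_2* ≈ 571

Setting both brackets to zero gives the nullclines N_1 + 0.49N_2 = 609 and 0.159N_1 + N_2 = 623.
Substituting N_2 = 623 - 0.159N_1 into the first: N_1(1 - 0.49·0.159) = 609 - 0.49·623.
So N_1* = 304/0.922 = 329, and then N_2* = 623 - 0.159·329 = 571.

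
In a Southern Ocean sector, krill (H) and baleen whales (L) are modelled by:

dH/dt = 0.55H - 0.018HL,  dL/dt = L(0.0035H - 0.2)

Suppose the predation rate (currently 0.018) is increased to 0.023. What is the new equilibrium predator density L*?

At the interior fixed point, setting dH/dt = 0 with H > 0 fixes L* = (prey growth rate)/(HL coefficient) — independent of the other coefficients.
With the change, L* = 0.55/0.023 = 23.9; it falls from 30.6.

L* ≈ 23.9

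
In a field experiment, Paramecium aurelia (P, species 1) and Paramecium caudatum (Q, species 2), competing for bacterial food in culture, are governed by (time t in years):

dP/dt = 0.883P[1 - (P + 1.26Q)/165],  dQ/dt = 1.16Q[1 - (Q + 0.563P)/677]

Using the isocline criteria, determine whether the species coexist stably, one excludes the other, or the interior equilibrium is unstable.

Compare the nullcline intercepts: K1/α12 = 165/1.26 = 131 < K2 = 677; K2/α21 = 677/0.563 = 1200 > K1 = 165.
Since the inequalities point opposite ways, species 2 can invade but species 1 cannot.

species 2 excludes species 1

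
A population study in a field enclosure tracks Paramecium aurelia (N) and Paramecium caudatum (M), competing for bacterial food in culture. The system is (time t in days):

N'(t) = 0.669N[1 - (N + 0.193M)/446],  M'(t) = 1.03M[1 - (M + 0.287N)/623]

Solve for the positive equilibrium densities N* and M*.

N* ≈ 345, M* ≈ 524

Setting both brackets to zero gives the nullclines N + 0.193M = 446 and 0.287N + M = 623.
Substituting M = 623 - 0.287N into the first: N(1 - 0.193·0.287) = 446 - 0.193·623.
So N* = 326/0.945 = 345, and then M* = 623 - 0.287·345 = 524.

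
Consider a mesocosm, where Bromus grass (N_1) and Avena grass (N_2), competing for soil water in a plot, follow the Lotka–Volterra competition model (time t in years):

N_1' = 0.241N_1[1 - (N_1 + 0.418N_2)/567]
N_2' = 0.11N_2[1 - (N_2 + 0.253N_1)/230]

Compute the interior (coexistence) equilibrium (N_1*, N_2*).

Setting both brackets to zero gives the nullclines N_1 + 0.418N_2 = 567 and 0.253N_1 + N_2 = 230.
Substituting N_2 = 230 - 0.253N_1 into the first: N_1(1 - 0.418·0.253) = 567 - 0.418·230.
So N_1* = 471/0.894 = 527, and then N_2* = 230 - 0.253·527 = 96.8.

N_1* ≈ 527, N_2* ≈ 96.8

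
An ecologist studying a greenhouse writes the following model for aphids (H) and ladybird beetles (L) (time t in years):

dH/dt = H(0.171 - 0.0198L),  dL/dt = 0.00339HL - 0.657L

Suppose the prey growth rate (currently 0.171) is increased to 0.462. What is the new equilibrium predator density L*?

L* ≈ 23.3

At the interior fixed point, setting dH/dt = 0 with H > 0 fixes L* = (prey growth rate)/(HL coefficient) — independent of the other coefficients.
With the change, L* = 0.462/0.0198 = 23.3; it rises from 8.64.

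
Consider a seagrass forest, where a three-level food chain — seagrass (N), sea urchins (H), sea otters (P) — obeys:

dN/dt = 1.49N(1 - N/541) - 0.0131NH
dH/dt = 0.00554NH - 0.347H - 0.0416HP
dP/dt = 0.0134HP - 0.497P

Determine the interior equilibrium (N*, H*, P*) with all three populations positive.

N* ≈ 365, H* ≈ 37.1, P* ≈ 40.2

From dP/dt = 0: 0.0134H* = 0.497, so H* = 37.1.
From dN/dt = 0: 1.49(1 - N*/541) = 0.0131·37.1, giving N* = 541·(1 - 0.326) = 365.
From dH/dt = 0: 0.00554·365 - 0.347 = 0.0416P*, so P* = 1.67/0.0416 = 40.2.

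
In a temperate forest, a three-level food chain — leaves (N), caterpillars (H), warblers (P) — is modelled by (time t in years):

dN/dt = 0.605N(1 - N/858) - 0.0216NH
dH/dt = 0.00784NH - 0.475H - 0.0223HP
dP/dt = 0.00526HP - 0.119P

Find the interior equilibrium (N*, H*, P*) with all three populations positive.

From dP/dt = 0: 0.00526H* = 0.119, so H* = 22.6.
From dN/dt = 0: 0.605(1 - N*/858) = 0.0216·22.6, giving N* = 858·(1 - 0.808) = 165.
From dH/dt = 0: 0.00784·165 - 0.475 = 0.0223P*, so P* = 0.818/0.0223 = 36.7.

N* ≈ 165, H* ≈ 22.6, P* ≈ 36.7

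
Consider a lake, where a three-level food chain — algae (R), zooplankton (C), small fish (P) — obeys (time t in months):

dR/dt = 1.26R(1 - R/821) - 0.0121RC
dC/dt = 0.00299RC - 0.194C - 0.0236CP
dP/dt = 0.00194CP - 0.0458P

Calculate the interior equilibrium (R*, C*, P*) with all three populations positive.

From dP/dt = 0: 0.00194C* = 0.0458, so C* = 23.6.
From dR/dt = 0: 1.26(1 - R*/821) = 0.0121·23.6, giving R* = 821·(1 - 0.227) = 635.
From dC/dt = 0: 0.00299·635 - 0.194 = 0.0236P*, so P* = 1.7/0.0236 = 72.2.

R* ≈ 635, C* ≈ 23.6, P* ≈ 72.2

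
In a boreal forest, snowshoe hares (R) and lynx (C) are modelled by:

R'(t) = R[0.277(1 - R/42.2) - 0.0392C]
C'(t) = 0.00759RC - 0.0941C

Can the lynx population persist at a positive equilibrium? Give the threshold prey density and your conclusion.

The predator equation gives dC/dt > 0 only when R > 0.0941/0.00759 = 12.4.
Without the predator, R → K = 42.2. Since 42.2 > 12.4, the predator can invade and persist.

Threshold R = 12.4; K > 12.4, so yes, the predator persists.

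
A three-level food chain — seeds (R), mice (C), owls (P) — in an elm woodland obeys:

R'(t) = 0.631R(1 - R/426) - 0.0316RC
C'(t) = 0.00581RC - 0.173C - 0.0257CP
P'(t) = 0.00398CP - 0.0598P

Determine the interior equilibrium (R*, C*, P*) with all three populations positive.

From dP/dt = 0: 0.00398C* = 0.0598, so C* = 15.
From dR/dt = 0: 0.631(1 - R*/426) = 0.0316·15, giving R* = 426·(1 - 0.752) = 105.
From dC/dt = 0: 0.00581·105 - 0.173 = 0.0257P*, so P* = 0.44/0.0257 = 17.1.

R* ≈ 105, C* ≈ 15, P* ≈ 17.1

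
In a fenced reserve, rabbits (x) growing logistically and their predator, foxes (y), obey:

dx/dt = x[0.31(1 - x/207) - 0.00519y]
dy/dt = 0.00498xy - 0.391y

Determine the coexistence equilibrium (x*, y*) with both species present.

From dy/dt = 0 with y > 0: 0.00498x* = 0.391, so x* = 78.5.
Substitute into dx/dt = 0: 0.31(1 - 78.5/207) = 0.00519y*.
The bracket is 0.621, giving y* = 0.192/0.00519 = 37.1.

x* ≈ 78.5, y* ≈ 37.1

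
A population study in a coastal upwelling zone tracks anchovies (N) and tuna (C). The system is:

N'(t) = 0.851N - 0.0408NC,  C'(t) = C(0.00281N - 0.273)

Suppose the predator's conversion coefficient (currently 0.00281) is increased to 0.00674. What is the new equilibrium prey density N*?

N* ≈ 40.5

At the interior fixed point, setting dC/dt = 0 with C > 0 fixes N* = (predator death rate)/(NC coefficient) — independent of the other coefficients.
With the change, N* = 0.273/0.00674 = 40.5; it falls from 97.2.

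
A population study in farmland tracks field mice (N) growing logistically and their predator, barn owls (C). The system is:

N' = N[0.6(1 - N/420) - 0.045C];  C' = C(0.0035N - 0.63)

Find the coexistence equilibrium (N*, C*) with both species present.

From dC/dt = 0 with C > 0: 0.0035N* = 0.63, so N* = 180.
Substitute into dN/dt = 0: 0.6(1 - 180/420) = 0.045C*.
The bracket is 0.571, giving C* = 0.343/0.045 = 7.62.

N* ≈ 180, C* ≈ 7.62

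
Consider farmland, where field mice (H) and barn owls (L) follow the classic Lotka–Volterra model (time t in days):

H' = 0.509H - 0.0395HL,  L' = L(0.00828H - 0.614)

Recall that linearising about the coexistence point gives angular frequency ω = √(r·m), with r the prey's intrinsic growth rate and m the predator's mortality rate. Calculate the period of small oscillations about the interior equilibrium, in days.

T ≈ 11.2 days

Here r = 0.509 and m = 0.614, so r·m = 0.313.
ω = √0.313 = 0.559 per day, hence T = 2π/ω ≈ 11.2 days.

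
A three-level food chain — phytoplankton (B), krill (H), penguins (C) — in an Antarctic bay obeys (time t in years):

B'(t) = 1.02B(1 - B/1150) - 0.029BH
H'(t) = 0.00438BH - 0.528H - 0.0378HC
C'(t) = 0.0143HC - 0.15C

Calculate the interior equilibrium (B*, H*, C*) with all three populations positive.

From dC/dt = 0: 0.0143H* = 0.15, so H* = 10.5.
From dB/dt = 0: 1.02(1 - B*/1150) = 0.029·10.5, giving B* = 1150·(1 - 0.298) = 807.
From dH/dt = 0: 0.00438·807 - 0.528 = 0.0378C*, so C* = 3.01/0.0378 = 79.5.

B* ≈ 807, H* ≈ 10.5, C* ≈ 79.5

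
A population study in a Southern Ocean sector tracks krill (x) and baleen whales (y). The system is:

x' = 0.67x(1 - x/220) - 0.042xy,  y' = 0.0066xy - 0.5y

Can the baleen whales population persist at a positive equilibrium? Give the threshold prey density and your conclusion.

The predator equation gives dy/dt > 0 only when x > 0.5/0.0066 = 75.8.
Without the predator, x → K = 220. Since 220 > 75.8, the predator can invade and persist.

Threshold x = 75.8; K > 75.8, so yes, the predator persists.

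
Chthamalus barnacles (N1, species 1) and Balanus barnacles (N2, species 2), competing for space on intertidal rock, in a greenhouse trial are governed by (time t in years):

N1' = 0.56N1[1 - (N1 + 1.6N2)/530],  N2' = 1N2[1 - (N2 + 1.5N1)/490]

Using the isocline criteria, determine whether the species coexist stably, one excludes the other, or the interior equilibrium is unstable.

Compare the nullcline intercepts: K1/α12 = 530/1.6 = 331 < K2 = 490; K2/α21 = 490/1.5 = 327 < K1 = 530.
Since both are reversed, neither can invade when rare; the interior point is a saddle.

unstable coexistence (outcome depends on initial conditions)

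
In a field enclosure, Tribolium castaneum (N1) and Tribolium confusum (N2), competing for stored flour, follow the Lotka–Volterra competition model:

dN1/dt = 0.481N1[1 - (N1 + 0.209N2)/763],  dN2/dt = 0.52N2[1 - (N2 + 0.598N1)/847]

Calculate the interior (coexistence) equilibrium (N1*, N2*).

N1* ≈ 670, N2* ≈ 447

Setting both brackets to zero gives the nullclines N1 + 0.209N2 = 763 and 0.598N1 + N2 = 847.
Substituting N2 = 847 - 0.598N1 into the first: N1(1 - 0.209·0.598) = 763 - 0.209·847.
So N1* = 586/0.875 = 670, and then N2* = 847 - 0.598·670 = 447.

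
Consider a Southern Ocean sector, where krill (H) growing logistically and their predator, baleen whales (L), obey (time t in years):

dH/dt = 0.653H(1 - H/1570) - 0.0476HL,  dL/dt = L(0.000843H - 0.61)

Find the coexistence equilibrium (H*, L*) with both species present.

H* ≈ 724, L* ≈ 7.4

From dL/dt = 0 with L > 0: 0.000843H* = 0.61, so H* = 724.
Substitute into dH/dt = 0: 0.653(1 - 724/1570) = 0.0476L*.
The bracket is 0.539, giving L* = 0.352/0.0476 = 7.4.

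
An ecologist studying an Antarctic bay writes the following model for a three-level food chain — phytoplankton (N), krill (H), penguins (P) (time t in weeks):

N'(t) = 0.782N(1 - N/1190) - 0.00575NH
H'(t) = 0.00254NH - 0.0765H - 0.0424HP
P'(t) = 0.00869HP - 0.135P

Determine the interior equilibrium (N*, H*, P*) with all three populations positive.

From dP/dt = 0: 0.00869H* = 0.135, so H* = 15.5.
From dN/dt = 0: 0.782(1 - N*/1190) = 0.00575·15.5, giving N* = 1190·(1 - 0.114) = 1050.
From dH/dt = 0: 0.00254·1050 - 0.0765 = 0.0424P*, so P* = 2.6/0.0424 = 61.3.

N* ≈ 1050, H* ≈ 15.5, P* ≈ 61.3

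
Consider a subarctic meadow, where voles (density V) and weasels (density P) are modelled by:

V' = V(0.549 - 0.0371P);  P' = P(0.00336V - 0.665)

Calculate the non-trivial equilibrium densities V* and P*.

V* ≈ 198, P* ≈ 14.8

Set dP/dt = 0 with P > 0: 0.00336V - 0.665 = 0, so V* = 0.665/0.00336 = 198.
Set dV/dt = 0 with V > 0: 0.549 - 0.0371P = 0, so P* = 0.549/0.0371 = 14.8.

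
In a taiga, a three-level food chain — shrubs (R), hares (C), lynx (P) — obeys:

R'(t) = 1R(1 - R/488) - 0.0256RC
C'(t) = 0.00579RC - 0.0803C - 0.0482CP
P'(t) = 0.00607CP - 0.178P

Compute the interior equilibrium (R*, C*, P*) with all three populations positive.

From dP/dt = 0: 0.00607C* = 0.178, so C* = 29.3.
From dR/dt = 0: 1(1 - R*/488) = 0.0256·29.3, giving R* = 488·(1 - 0.751) = 122.
From dC/dt = 0: 0.00579·122 - 0.0803 = 0.0482P*, so P* = 0.624/0.0482 = 12.9.

R* ≈ 122, C* ≈ 29.3, P* ≈ 12.9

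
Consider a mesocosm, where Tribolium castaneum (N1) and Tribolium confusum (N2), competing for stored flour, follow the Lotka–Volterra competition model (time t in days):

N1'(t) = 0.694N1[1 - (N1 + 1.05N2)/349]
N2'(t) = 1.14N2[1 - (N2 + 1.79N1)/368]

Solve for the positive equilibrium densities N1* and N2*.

N1* ≈ 42.5, N2* ≈ 292

Setting both brackets to zero gives the nullclines N1 + 1.05N2 = 349 and 1.79N1 + N2 = 368.
Substituting N2 = 368 - 1.79N1 into the first: N1(1 - 1.05·1.79) = 349 - 1.05·368.
So N1* = -37.4/-0.88 = 42.5, and then N2* = 368 - 1.79·42.5 = 292.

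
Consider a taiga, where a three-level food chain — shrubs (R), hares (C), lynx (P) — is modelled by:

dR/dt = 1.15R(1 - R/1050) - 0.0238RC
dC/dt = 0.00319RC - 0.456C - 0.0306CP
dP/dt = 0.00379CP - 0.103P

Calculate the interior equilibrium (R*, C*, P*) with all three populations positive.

From dP/dt = 0: 0.00379C* = 0.103, so C* = 27.2.
From dR/dt = 0: 1.15(1 - R*/1050) = 0.0238·27.2, giving R* = 1050·(1 - 0.562) = 459.
From dC/dt = 0: 0.00319·459 - 0.456 = 0.0306P*, so P* = 1.01/0.0306 = 33.

R* ≈ 459, C* ≈ 27.2, P* ≈ 33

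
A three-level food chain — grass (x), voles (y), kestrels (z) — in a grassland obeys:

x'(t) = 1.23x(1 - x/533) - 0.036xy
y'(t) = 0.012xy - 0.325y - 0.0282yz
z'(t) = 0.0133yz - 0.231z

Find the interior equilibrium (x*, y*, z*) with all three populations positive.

From dz/dt = 0: 0.0133y* = 0.231, so y* = 17.4.
From dx/dt = 0: 1.23(1 - x*/533) = 0.036·17.4, giving x* = 533·(1 - 0.508) = 262.
From dy/dt = 0: 0.012·262 - 0.325 = 0.0282z*, so z* = 2.82/0.0282 = 100.

x* ≈ 262, y* ≈ 17.4, z* ≈ 100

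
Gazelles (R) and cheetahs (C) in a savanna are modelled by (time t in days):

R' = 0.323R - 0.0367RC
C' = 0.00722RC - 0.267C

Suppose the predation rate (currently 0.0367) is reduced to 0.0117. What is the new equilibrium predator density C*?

At the interior fixed point, setting dR/dt = 0 with R > 0 fixes C* = (prey growth rate)/(RC coefficient) — independent of the other coefficients.
With the change, C* = 0.323/0.0117 = 27.6; it rises from 8.8.

C* ≈ 27.6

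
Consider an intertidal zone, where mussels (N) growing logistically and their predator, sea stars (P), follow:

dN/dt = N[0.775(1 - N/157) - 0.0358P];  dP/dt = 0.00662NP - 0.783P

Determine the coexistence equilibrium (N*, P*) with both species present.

N* ≈ 118, P* ≈ 5.34

From dP/dt = 0 with P > 0: 0.00662N* = 0.783, so N* = 118.
Substitute into dN/dt = 0: 0.775(1 - 118/157) = 0.0358P*.
The bracket is 0.247, giving P* = 0.191/0.0358 = 5.34.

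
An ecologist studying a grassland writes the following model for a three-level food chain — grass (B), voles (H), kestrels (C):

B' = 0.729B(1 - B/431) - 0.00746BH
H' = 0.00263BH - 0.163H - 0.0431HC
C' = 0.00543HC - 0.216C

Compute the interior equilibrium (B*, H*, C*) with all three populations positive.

From dC/dt = 0: 0.00543H* = 0.216, so H* = 39.8.
From dB/dt = 0: 0.729(1 - B*/431) = 0.00746·39.8, giving B* = 431·(1 - 0.407) = 256.
From dH/dt = 0: 0.00263·256 - 0.163 = 0.0431C*, so C* = 0.509/0.0431 = 11.8.

B* ≈ 256, H* ≈ 39.8, C* ≈ 11.8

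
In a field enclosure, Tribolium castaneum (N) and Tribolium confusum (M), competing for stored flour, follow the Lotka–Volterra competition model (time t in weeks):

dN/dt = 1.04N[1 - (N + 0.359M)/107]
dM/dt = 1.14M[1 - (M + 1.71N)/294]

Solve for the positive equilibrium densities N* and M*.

N* ≈ 3.77, M* ≈ 288

Setting both brackets to zero gives the nullclines N + 0.359M = 107 and 1.71N + M = 294.
Substituting M = 294 - 1.71N into the first: N(1 - 0.359·1.71) = 107 - 0.359·294.
So N* = 1.45/0.386 = 3.77, and then M* = 294 - 1.71·3.77 = 288.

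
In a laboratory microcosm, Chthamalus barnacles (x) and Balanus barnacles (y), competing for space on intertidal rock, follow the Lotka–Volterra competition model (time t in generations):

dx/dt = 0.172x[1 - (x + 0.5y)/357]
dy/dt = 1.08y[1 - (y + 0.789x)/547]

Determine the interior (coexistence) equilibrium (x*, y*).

Setting both brackets to zero gives the nullclines x + 0.5y = 357 and 0.789x + y = 547.
Substituting y = 547 - 0.789x into the first: x(1 - 0.5·0.789) = 357 - 0.5·547.
So x* = 83.5/0.605 = 138, and then y* = 547 - 0.789·138 = 438.

x* ≈ 138, y* ≈ 438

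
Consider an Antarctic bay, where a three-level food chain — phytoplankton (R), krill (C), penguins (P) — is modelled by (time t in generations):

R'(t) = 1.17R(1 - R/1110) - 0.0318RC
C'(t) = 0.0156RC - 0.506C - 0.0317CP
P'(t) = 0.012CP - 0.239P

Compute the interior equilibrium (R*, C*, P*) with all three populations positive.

From dP/dt = 0: 0.012C* = 0.239, so C* = 19.9.
From dR/dt = 0: 1.17(1 - R*/1110) = 0.0318·19.9, giving R* = 1110·(1 - 0.541) = 509.
From dC/dt = 0: 0.0156·509 - 0.506 = 0.0317P*, so P* = 7.44/0.0317 = 235.

R* ≈ 509, C* ≈ 19.9, P* ≈ 235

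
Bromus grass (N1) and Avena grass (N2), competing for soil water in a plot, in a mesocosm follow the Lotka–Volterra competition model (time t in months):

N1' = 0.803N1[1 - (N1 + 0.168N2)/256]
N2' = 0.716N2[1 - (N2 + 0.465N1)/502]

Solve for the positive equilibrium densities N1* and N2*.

N1* ≈ 186, N2* ≈ 415

Setting both brackets to zero gives the nullclines N1 + 0.168N2 = 256 and 0.465N1 + N2 = 502.
Substituting N2 = 502 - 0.465N1 into the first: N1(1 - 0.168·0.465) = 256 - 0.168·502.
So N1* = 172/0.922 = 186, and then N2* = 502 - 0.465·186 = 415.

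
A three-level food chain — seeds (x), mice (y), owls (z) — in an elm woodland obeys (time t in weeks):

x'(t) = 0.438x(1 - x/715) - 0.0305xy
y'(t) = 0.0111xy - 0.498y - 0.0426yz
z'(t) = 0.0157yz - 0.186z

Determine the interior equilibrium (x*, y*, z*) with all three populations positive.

x* ≈ 125, y* ≈ 11.8, z* ≈ 20.9

From dz/dt = 0: 0.0157y* = 0.186, so y* = 11.8.
From dx/dt = 0: 0.438(1 - x*/715) = 0.0305·11.8, giving x* = 715·(1 - 0.825) = 125.
From dy/dt = 0: 0.0111·125 - 0.498 = 0.0426z*, so z* = 0.891/0.0426 = 20.9.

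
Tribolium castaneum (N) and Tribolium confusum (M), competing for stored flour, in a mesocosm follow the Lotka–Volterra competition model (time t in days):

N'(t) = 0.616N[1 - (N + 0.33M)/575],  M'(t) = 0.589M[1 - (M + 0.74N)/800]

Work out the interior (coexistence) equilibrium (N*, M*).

N* ≈ 411, M* ≈ 496

Setting both brackets to zero gives the nullclines N + 0.33M = 575 and 0.74N + M = 800.
Substituting M = 800 - 0.74N into the first: N(1 - 0.33·0.74) = 575 - 0.33·800.
So N* = 311/0.756 = 411, and then M* = 800 - 0.74·411 = 496.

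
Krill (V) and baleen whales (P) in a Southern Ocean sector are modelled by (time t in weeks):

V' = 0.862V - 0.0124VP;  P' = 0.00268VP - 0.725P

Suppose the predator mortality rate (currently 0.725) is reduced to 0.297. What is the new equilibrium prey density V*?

V* ≈ 111

At the interior fixed point, setting dP/dt = 0 with P > 0 fixes V* = (predator death rate)/(VP coefficient) — independent of the other coefficients.
With the change, V* = 0.297/0.00268 = 111; it falls from 271.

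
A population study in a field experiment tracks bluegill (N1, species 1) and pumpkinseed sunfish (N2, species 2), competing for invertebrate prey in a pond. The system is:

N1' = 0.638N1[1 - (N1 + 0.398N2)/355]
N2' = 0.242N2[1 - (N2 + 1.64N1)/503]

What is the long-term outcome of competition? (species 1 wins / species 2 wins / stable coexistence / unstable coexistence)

Compare the nullcline intercepts: K1/α12 = 355/0.398 = 892 > K2 = 503; K2/α21 = 503/1.64 = 307 < K1 = 355.
Since the inequalities point opposite ways, species 1 can invade but species 2 cannot.

species 1 excludes species 2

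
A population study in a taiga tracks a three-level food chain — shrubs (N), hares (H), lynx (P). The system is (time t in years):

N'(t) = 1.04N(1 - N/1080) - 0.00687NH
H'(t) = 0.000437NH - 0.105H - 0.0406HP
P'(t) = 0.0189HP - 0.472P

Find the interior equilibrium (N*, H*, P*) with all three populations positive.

From dP/dt = 0: 0.0189H* = 0.472, so H* = 25.
From dN/dt = 0: 1.04(1 - N*/1080) = 0.00687·25, giving N* = 1080·(1 - 0.165) = 902.
From dH/dt = 0: 0.000437·902 - 0.105 = 0.0406P*, so P* = 0.289/0.0406 = 7.12.

N* ≈ 902, H* ≈ 25, P* ≈ 7.12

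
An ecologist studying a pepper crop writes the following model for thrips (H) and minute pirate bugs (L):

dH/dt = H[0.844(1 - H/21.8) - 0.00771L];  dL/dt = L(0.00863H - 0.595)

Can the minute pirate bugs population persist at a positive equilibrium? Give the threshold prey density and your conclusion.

The predator equation gives dL/dt > 0 only when H > 0.595/0.00863 = 68.9.
Without the predator, H → K = 21.8. Since 21.8 < 68.9, the predator cannot invade.

Threshold H = 68.9; K < 68.9, so no, the predator goes extinct.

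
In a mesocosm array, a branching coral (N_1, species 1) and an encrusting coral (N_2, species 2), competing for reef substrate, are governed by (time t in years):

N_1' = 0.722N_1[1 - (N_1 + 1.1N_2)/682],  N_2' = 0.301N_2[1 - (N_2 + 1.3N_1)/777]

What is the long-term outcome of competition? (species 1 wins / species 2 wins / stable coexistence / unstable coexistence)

unstable coexistence (outcome depends on initial conditions)

Compare the nullcline intercepts: K1/α12 = 682/1.1 = 620 < K2 = 777; K2/α21 = 777/1.3 = 598 < K1 = 682.
Since both are reversed, neither can invade when rare; the interior point is a saddle.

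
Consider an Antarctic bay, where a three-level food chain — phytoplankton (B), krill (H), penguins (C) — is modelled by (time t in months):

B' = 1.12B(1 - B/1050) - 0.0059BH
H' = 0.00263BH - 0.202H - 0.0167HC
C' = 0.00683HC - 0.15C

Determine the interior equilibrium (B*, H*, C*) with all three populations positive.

From dC/dt = 0: 0.00683H* = 0.15, so H* = 22.
From dB/dt = 0: 1.12(1 - B*/1050) = 0.0059·22, giving B* = 1050·(1 - 0.116) = 929.
From dH/dt = 0: 0.00263·929 - 0.202 = 0.0167C*, so C* = 2.24/0.0167 = 134.

B* ≈ 929, H* ≈ 22, C* ≈ 134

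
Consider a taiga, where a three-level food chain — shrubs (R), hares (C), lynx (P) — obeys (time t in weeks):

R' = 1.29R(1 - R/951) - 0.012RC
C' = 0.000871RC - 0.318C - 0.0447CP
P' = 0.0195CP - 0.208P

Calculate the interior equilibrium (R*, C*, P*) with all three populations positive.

From dP/dt = 0: 0.0195C* = 0.208, so C* = 10.7.
From dR/dt = 0: 1.29(1 - R*/951) = 0.012·10.7, giving R* = 951·(1 - 0.0992) = 857.
From dC/dt = 0: 0.000871·857 - 0.318 = 0.0447P*, so P* = 0.428/0.0447 = 9.58.

R* ≈ 857, C* ≈ 10.7, P* ≈ 9.58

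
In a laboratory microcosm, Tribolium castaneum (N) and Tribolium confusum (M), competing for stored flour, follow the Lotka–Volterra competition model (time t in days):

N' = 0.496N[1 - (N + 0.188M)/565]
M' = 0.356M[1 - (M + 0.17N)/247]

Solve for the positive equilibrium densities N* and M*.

Setting both brackets to zero gives the nullclines N + 0.188M = 565 and 0.17N + M = 247.
Substituting M = 247 - 0.17N into the first: N(1 - 0.188·0.17) = 565 - 0.188·247.
So N* = 519/0.968 = 536, and then M* = 247 - 0.17·536 = 156.

N* ≈ 536, M* ≈ 156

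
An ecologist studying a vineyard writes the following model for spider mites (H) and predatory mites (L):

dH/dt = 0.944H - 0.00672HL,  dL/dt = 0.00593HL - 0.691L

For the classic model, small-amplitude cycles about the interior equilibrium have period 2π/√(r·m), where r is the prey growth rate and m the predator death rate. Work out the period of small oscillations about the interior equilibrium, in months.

Here r = 0.944 and m = 0.691, so r·m = 0.652.
ω = √0.652 = 0.808 per month, hence T = 2π/ω ≈ 7.78 months.

T ≈ 7.78 months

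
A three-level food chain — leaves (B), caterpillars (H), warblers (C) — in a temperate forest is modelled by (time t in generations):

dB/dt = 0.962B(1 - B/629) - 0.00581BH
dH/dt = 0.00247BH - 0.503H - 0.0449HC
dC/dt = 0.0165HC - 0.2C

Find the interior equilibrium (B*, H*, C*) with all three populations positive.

B* ≈ 583, H* ≈ 12.1, C* ≈ 20.9

From dC/dt = 0: 0.0165H* = 0.2, so H* = 12.1.
From dB/dt = 0: 0.962(1 - B*/629) = 0.00581·12.1, giving B* = 629·(1 - 0.0732) = 583.
From dH/dt = 0: 0.00247·583 - 0.503 = 0.0449C*, so C* = 0.937/0.0449 = 20.9.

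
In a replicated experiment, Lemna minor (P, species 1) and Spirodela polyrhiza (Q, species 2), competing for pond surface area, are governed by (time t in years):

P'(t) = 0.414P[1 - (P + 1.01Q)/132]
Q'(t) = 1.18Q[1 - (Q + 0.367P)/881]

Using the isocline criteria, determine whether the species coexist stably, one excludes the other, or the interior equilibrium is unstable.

species 2 excludes species 1

Compare the nullcline intercepts: K1/α12 = 132/1.01 = 131 < K2 = 881; K2/α21 = 881/0.367 = 2400 > K1 = 132.
Since the inequalities point opposite ways, species 2 can invade but species 1 cannot.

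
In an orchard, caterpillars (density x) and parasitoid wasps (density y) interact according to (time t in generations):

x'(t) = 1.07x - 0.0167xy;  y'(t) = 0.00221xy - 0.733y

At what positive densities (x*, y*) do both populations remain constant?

Set dy/dt = 0 with y > 0: 0.00221x - 0.733 = 0, so x* = 0.733/0.00221 = 332.
Set dx/dt = 0 with x > 0: 1.07 - 0.0167y = 0, so y* = 1.07/0.0167 = 64.1.

x* ≈ 332, y* ≈ 64.1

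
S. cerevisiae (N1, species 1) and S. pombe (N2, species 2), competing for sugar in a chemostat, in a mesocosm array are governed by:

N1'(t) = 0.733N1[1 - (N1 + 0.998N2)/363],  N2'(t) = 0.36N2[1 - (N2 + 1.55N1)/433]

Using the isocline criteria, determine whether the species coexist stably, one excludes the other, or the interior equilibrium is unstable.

Compare the nullcline intercepts: K1/α12 = 363/0.998 = 364 < K2 = 433; K2/α21 = 433/1.55 = 279 < K1 = 363.
Since both are reversed, neither can invade when rare; the interior point is a saddle.

unstable coexistence (outcome depends on initial conditions)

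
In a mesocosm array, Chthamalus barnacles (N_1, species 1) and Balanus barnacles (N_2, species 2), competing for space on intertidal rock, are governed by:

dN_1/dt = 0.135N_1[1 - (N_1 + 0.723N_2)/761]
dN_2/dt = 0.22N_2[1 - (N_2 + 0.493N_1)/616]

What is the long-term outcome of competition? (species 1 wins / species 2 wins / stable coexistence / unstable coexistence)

stable coexistence

Compare the nullcline intercepts: K1/α12 = 761/0.723 = 1050 > K2 = 616; K2/α21 = 616/0.493 = 1250 > K1 = 761.
Since both inequalities hold, each species can invade when rare, so the interior equilibrium is stable.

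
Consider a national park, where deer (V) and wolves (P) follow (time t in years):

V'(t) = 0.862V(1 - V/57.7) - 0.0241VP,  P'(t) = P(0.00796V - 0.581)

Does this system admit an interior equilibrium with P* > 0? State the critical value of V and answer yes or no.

The predator equation gives dP/dt > 0 only when V > 0.581/0.00796 = 73.
Without the predator, V → K = 57.7. Since 57.7 < 73, the predator cannot invade.

Threshold V = 73; K < 73, so no, the predator goes extinct.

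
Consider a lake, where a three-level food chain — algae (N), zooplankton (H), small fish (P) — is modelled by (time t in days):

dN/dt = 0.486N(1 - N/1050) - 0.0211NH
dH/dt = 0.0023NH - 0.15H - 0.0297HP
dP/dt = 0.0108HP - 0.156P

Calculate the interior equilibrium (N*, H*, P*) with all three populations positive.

From dP/dt = 0: 0.0108H* = 0.156, so H* = 14.4.
From dN/dt = 0: 0.486(1 - N*/1050) = 0.0211·14.4, giving N* = 1050·(1 - 0.627) = 392.
From dH/dt = 0: 0.0023·392 - 0.15 = 0.0297P*, so P* = 0.751/0.0297 = 25.3.

N* ≈ 392, H* ≈ 14.4, P* ≈ 25.3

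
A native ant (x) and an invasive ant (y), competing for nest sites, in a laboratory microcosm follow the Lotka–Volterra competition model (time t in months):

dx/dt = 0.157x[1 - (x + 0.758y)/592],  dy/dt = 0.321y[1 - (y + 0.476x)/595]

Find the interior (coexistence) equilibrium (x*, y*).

Setting both brackets to zero gives the nullclines x + 0.758y = 592 and 0.476x + y = 595.
Substituting y = 595 - 0.476x into the first: x(1 - 0.758·0.476) = 592 - 0.758·595.
So x* = 141/0.639 = 221, and then y* = 595 - 0.476·221 = 490.

x* ≈ 221, y* ≈ 490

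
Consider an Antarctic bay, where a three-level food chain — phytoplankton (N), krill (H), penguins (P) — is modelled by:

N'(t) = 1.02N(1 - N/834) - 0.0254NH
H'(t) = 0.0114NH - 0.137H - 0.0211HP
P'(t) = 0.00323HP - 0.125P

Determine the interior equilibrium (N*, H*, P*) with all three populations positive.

From dP/dt = 0: 0.00323H* = 0.125, so H* = 38.7.
From dN/dt = 0: 1.02(1 - N*/834) = 0.0254·38.7, giving N* = 834·(1 - 0.964) = 30.3.
From dH/dt = 0: 0.0114·30.3 - 0.137 = 0.0211P*, so P* = 0.208/0.0211 = 9.86.

N* ≈ 30.3, H* ≈ 38.7, P* ≈ 9.86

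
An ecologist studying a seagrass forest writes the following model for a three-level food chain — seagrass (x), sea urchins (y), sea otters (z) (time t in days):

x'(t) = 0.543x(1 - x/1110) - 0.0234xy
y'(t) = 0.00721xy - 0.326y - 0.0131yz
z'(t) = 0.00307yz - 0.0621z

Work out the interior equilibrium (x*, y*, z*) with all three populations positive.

From dz/dt = 0: 0.00307y* = 0.0621, so y* = 20.2.
From dx/dt = 0: 0.543(1 - x*/1110) = 0.0234·20.2, giving x* = 1110·(1 - 0.872) = 142.
From dy/dt = 0: 0.00721·142 - 0.326 = 0.0131z*, so z* = 0.701/0.0131 = 53.5.

x* ≈ 142, y* ≈ 20.2, z* ≈ 53.5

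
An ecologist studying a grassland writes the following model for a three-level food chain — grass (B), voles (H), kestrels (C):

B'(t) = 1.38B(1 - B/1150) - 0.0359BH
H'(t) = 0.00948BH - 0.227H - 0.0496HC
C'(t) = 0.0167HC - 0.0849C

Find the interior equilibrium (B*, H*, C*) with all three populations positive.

From dC/dt = 0: 0.0167H* = 0.0849, so H* = 5.08.
From dB/dt = 0: 1.38(1 - B*/1150) = 0.0359·5.08, giving B* = 1150·(1 - 0.132) = 998.
From dH/dt = 0: 0.00948·998 - 0.227 = 0.0496C*, so C* = 9.23/0.0496 = 186.

B* ≈ 998, H* ≈ 5.08, C* ≈ 186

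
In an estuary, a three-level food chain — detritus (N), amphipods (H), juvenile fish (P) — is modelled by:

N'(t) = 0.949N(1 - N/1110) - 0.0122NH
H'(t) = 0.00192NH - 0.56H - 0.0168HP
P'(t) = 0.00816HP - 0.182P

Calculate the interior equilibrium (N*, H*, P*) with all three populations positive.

From dP/dt = 0: 0.00816H* = 0.182, so H* = 22.3.
From dN/dt = 0: 0.949(1 - N*/1110) = 0.0122·22.3, giving N* = 1110·(1 - 0.287) = 792.
From dH/dt = 0: 0.00192·792 - 0.56 = 0.0168P*, so P* = 0.96/0.0168 = 57.1.

N* ≈ 792, H* ≈ 22.3, P* ≈ 57.1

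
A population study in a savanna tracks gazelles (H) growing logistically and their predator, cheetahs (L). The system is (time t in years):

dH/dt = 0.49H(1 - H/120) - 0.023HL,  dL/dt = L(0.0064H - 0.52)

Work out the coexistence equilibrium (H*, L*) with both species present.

H* ≈ 81.2, L* ≈ 6.88

From dL/dt = 0 with L > 0: 0.0064H* = 0.52, so H* = 81.2.
Substitute into dH/dt = 0: 0.49(1 - 81.2/120) = 0.023L*.
The bracket is 0.323, giving L* = 0.158/0.023 = 6.88.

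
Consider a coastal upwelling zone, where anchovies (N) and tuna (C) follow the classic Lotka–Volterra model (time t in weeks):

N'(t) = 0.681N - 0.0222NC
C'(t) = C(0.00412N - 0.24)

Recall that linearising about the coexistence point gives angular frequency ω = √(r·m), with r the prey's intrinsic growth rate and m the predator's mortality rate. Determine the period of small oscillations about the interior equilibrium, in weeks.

Here r = 0.681 and m = 0.24, so r·m = 0.163.
ω = √0.163 = 0.404 per week, hence T = 2π/ω ≈ 15.5 weeks.

T ≈ 15.5 weeks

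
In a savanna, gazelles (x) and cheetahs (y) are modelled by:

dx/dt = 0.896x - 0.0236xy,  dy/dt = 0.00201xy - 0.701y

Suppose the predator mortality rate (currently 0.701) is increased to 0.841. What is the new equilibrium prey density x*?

x* ≈ 418

At the interior fixed point, setting dy/dt = 0 with y > 0 fixes x* = (predator death rate)/(xy coefficient) — independent of the other coefficients.
With the change, x* = 0.841/0.00201 = 418; it rises from 349.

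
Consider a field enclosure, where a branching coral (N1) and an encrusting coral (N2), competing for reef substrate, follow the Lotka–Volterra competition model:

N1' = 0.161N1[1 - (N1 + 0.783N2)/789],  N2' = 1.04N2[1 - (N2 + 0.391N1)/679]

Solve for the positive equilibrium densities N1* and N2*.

N1* ≈ 371, N2* ≈ 534

Setting both brackets to zero gives the nullclines N1 + 0.783N2 = 789 and 0.391N1 + N2 = 679.
Substituting N2 = 679 - 0.391N1 into the first: N1(1 - 0.783·0.391) = 789 - 0.783·679.
So N1* = 257/0.694 = 371, and then N2* = 679 - 0.391·371 = 534.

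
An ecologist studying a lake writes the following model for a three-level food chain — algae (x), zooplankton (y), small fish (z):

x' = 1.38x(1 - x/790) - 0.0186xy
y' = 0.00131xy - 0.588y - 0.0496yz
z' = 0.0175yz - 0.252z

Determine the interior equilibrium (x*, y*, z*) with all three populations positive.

From dz/dt = 0: 0.0175y* = 0.252, so y* = 14.4.
From dx/dt = 0: 1.38(1 - x*/790) = 0.0186·14.4, giving x* = 790·(1 - 0.194) = 637.
From dy/dt = 0: 0.00131·637 - 0.588 = 0.0496z*, so z* = 0.246/0.0496 = 4.96.

x* ≈ 637, y* ≈ 14.4, z* ≈ 4.96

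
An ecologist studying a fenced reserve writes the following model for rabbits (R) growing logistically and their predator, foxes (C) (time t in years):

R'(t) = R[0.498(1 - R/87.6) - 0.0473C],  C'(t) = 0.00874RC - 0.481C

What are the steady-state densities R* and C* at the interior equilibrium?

R* ≈ 55, C* ≈ 3.91

From dC/dt = 0 with C > 0: 0.00874R* = 0.481, so R* = 55.
Substitute into dR/dt = 0: 0.498(1 - 55/87.6) = 0.0473C*.
The bracket is 0.372, giving C* = 0.185/0.0473 = 3.91.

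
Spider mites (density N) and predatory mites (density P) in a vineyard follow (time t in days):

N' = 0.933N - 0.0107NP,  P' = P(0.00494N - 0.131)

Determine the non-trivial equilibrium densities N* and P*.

N* ≈ 26.5, P* ≈ 87.2

Set dP/dt = 0 with P > 0: 0.00494N - 0.131 = 0, so N* = 0.131/0.00494 = 26.5.
Set dN/dt = 0 with N > 0: 0.933 - 0.0107P = 0, so P* = 0.933/0.0107 = 87.2.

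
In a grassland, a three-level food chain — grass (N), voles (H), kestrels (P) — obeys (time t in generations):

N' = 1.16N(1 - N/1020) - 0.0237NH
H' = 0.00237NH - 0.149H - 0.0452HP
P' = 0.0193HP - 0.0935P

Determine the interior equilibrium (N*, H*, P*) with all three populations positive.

N* ≈ 919, H* ≈ 4.84, P* ≈ 44.9

From dP/dt = 0: 0.0193H* = 0.0935, so H* = 4.84.
From dN/dt = 0: 1.16(1 - N*/1020) = 0.0237·4.84, giving N* = 1020·(1 - 0.099) = 919.
From dH/dt = 0: 0.00237·919 - 0.149 = 0.0452P*, so P* = 2.03/0.0452 = 44.9.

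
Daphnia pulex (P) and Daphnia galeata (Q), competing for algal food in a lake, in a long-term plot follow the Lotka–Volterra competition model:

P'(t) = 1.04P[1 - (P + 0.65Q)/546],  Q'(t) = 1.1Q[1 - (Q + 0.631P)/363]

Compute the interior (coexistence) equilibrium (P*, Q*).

P* ≈ 526, Q* ≈ 31.3

Setting both brackets to zero gives the nullclines P + 0.65Q = 546 and 0.631P + Q = 363.
Substituting Q = 363 - 0.631P into the first: P(1 - 0.65·0.631) = 546 - 0.65·363.
So P* = 310/0.59 = 526, and then Q* = 363 - 0.631·526 = 31.3.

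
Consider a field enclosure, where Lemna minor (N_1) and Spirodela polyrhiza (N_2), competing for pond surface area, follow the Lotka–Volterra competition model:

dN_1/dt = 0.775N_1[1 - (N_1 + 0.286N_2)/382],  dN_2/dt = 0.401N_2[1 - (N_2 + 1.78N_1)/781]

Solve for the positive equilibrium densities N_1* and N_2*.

Setting both brackets to zero gives the nullclines N_1 + 0.286N_2 = 382 and 1.78N_1 + N_2 = 781.
Substituting N_2 = 781 - 1.78N_1 into the first: N_1(1 - 0.286·1.78) = 382 - 0.286·781.
So N_1* = 159/0.491 = 323, and then N_2* = 781 - 1.78·323 = 206.

N_1* ≈ 323, N_2* ≈ 206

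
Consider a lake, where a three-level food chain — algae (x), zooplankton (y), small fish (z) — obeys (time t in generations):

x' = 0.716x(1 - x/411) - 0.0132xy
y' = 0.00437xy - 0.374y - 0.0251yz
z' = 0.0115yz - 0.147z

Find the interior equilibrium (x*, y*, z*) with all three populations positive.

From dz/dt = 0: 0.0115y* = 0.147, so y* = 12.8.
From dx/dt = 0: 0.716(1 - x*/411) = 0.0132·12.8, giving x* = 411·(1 - 0.236) = 314.
From dy/dt = 0: 0.00437·314 - 0.374 = 0.0251z*, so z* = 0.999/0.0251 = 39.8.

x* ≈ 314, y* ≈ 12.8, z* ≈ 39.8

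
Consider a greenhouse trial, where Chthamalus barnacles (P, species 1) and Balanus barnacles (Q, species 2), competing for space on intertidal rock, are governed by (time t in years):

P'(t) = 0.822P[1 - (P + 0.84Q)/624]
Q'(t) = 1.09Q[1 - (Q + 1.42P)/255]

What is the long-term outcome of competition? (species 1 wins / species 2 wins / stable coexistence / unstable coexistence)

Compare the nullcline intercepts: K1/α12 = 624/0.84 = 743 > K2 = 255; K2/α21 = 255/1.42 = 180 < K1 = 624.
Since the inequalities point opposite ways, species 1 can invade but species 2 cannot.

species 1 excludes species 2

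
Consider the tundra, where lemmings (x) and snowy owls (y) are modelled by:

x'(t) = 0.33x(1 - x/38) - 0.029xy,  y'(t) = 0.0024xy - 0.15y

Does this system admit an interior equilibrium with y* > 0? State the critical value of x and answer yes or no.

The predator equation gives dy/dt > 0 only when x > 0.15/0.0024 = 62.5.
Without the predator, x → K = 38. Since 38 < 62.5, the predator cannot invade.

Threshold x = 62.5; K < 62.5, so no, the predator goes extinct.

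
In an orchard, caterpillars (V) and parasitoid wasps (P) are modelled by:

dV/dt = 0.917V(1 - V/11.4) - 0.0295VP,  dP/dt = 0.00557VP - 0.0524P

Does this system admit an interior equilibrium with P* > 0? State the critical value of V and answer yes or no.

The predator equation gives dP/dt > 0 only when V > 0.0524/0.00557 = 9.41.
Without the predator, V → K = 11.4. Since 11.4 > 9.41, the predator can invade and persist.

Threshold V = 9.41; K > 9.41, so yes, the predator persists.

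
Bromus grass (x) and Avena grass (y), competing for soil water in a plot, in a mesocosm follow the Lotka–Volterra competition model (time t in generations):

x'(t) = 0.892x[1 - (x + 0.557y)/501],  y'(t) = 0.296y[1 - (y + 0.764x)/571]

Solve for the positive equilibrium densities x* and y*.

x* ≈ 318, y* ≈ 328

Setting both brackets to zero gives the nullclines x + 0.557y = 501 and 0.764x + y = 571.
Substituting y = 571 - 0.764x into the first: x(1 - 0.557·0.764) = 501 - 0.557·571.
So x* = 183/0.574 = 318, and then y* = 571 - 0.764·318 = 328.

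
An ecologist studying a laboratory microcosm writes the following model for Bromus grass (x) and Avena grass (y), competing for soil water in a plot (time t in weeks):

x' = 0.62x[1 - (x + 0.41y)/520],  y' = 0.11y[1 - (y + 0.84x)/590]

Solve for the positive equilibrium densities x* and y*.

Setting both brackets to zero gives the nullclines x + 0.41y = 520 and 0.84x + y = 590.
Substituting y = 590 - 0.84x into the first: x(1 - 0.41·0.84) = 520 - 0.41·590.
So x* = 278/0.656 = 424, and then y* = 590 - 0.84·424 = 234.

x* ≈ 424, y* ≈ 234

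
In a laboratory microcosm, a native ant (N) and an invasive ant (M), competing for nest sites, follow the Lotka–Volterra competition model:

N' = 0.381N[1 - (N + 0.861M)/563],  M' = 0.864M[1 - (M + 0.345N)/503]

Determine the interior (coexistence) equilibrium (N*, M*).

Setting both brackets to zero gives the nullclines N + 0.861M = 563 and 0.345N + M = 503.
Substituting M = 503 - 0.345N into the first: N(1 - 0.861·0.345) = 563 - 0.861·503.
So N* = 130/0.703 = 185, and then M* = 503 - 0.345·185 = 439.

N* ≈ 185, M* ≈ 439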